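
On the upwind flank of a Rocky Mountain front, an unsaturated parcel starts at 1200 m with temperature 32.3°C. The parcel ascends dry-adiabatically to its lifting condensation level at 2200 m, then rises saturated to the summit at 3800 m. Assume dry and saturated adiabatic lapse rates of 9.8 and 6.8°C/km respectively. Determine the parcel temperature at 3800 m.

1200–2200 m, dry: Δz = 1 km ⇒ ΔT = -9.8°C; T = 22.5°C
2200–3800 m, saturated: Δz = 1.6 km ⇒ ΔT = -10.88°C; T = 11.62°C

11.62°C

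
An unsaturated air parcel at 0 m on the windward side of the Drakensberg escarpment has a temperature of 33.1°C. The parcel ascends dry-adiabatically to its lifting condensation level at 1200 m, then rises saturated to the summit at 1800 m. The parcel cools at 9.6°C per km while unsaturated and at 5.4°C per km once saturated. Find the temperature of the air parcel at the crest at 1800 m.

18.34°C

From 0 m to 1200 m (dry): cools by 9.6 × 1.2 = 11.52°C, giving 21.58°C.
From 1200 m to 1800 m (saturated): cools by 5.4 × 0.6 = 3.24°C, giving 18.34°C.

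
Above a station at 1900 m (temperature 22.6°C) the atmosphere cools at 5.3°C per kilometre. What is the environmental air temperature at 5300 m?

4.58°C

1900–5300 m, environmental: Δz = 3.4 km ⇒ ΔT = -18.02°C; T = 4.58°C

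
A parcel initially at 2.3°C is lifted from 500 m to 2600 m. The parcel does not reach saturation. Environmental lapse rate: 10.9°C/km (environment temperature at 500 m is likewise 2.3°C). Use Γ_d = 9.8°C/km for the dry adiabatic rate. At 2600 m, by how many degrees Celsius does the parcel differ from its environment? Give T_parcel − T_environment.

+2.31°C (parcel warmer than environment)

Parcel:
  Dry to 2600 m: -9.8 × 2.1 km = -20.58°C, so T = -18.28°C.
Environment:
  Environment to 2600 m: -10.9 × 2.1 km = -22.89°C, so T = -20.59°C.
T_parcel − T_env = -18.28 − (-20.59) = +2.31°C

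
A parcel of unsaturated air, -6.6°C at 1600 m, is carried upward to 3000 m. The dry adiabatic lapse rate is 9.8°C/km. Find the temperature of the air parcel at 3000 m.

1600 → 3000 m (dry adiabatic, 9.8°C/km): ΔT = -9.8 × 1.4 = -13.72°C → T = -20.32°C

-20.32°C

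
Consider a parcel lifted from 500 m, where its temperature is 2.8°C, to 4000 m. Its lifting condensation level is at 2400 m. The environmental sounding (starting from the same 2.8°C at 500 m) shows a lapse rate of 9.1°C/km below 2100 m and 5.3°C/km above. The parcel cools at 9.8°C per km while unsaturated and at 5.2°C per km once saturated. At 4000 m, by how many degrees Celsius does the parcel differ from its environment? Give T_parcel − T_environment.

-2.31°C (parcel cooler than environment)

Parcel:
  Dry to 2400 m: -9.8 × 1.9 km = -18.62°C, so T = -15.82°C.
  Saturated to 4000 m: -5.2 × 1.6 km = -8.32°C, so T = -24.14°C.
Environment:
  Environment, lower layer to 2100 m: -9.1 × 1.6 km = -14.56°C, so T = -11.76°C.
  Environment, upper layer to 4000 m: -5.3 × 1.9 km = -10.07°C, so T = -21.83°C.
T_parcel − T_env = -24.14 − (-21.83) = -2.31°C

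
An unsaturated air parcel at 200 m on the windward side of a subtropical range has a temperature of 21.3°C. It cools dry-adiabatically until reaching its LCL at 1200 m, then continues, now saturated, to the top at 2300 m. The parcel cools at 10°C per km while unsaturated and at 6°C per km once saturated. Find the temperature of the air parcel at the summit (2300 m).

4.7°C

200 → 1200 m (dry, 10°C/km): ΔT = -10 × 1 = -10°C → T = 11.3°C
1200 → 2300 m (saturated, 6°C/km): ΔT = -6 × 1.1 = -6.6°C → T = 4.7°C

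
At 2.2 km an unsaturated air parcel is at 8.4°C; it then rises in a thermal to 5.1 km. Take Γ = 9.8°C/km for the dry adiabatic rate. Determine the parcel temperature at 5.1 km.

From 2200 m to 5100 m (dry adiabatic): cools by 9.8 × 2.9 = 28.42°C, giving -20.02°C.

-20.02°C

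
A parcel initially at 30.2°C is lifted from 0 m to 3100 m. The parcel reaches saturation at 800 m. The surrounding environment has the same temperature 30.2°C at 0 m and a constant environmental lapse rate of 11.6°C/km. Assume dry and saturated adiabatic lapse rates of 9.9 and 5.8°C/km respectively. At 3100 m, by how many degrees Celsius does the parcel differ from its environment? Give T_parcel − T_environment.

Parcel:
  Dry to 800 m: -9.9 × 0.8 km = -7.92°C, so T = 22.28°C.
  Saturated to 3100 m: -5.8 × 2.3 km = -13.34°C, so T = 8.94°C.
Environment:
  Environment to 3100 m: -11.6 × 3.1 km = -35.96°C, so T = -5.76°C.
T_parcel − T_env = 8.94 − (-5.76) = +14.7°C

+14.7°C (parcel warmer than environment)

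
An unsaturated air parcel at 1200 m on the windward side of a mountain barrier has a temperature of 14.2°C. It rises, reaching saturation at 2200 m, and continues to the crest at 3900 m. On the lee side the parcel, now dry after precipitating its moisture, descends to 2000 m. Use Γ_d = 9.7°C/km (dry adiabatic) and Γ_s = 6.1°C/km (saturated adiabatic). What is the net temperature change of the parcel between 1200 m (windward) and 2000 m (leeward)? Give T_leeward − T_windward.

From 1200 m to 2200 m (dry): cools by 9.7 × 1 = 9.7°C, giving 4.5°C.
From 2200 m to 3900 m (saturated): cools by 6.1 × 1.7 = 10.37°C, giving -5.87°C.
From 3900 m to 2000 m (dry descent): warms by 9.7 × 1.9 = 18.43°C, giving 12.56°C.
Net change vs windward start: 12.56 − 14.2 = -1.64°C

-1.64°C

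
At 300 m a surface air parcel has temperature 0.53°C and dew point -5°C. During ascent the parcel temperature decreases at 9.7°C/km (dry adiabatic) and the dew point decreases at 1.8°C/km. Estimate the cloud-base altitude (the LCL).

1000 m

T and T_d converge at 9.7 − 1.8 = 7.9°C per km
Height above start = (0.53 − (-5)) / 7.9 = 0.7 km
LCL altitude = 300 m + 700 m = 1000 m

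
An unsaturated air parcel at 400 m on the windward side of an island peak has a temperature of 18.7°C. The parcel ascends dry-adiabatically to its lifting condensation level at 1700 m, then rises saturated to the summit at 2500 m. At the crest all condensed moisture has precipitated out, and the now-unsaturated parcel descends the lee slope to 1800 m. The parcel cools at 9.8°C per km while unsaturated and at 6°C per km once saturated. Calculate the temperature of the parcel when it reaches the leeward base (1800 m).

8.02°C

400 → 1700 m (dry, 9.8°C/km): ΔT = -9.8 × 1.3 = -12.74°C → T = 5.96°C
1700 → 2500 m (saturated, 6°C/km): ΔT = -6 × 0.8 = -4.8°C → T = 1.16°C
2500 → 1800 m (dry descent, 9.8°C/km): ΔT = +9.8 × 0.7 = +6.86°C → T = 8.02°C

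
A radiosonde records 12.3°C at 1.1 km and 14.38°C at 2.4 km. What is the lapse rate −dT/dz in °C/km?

Γ = −ΔT/Δz = (12.3 − 14.38) / (2400 − 1100) m
  = -2.08°C / 1.3 km = -1.6°C/km

-1.6°C/km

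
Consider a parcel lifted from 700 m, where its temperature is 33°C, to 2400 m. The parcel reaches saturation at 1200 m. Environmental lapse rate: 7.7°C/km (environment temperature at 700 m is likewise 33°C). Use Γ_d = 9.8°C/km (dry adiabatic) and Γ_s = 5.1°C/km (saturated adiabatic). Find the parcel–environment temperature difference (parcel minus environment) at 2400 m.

Parcel:
  700–1200 m, dry: Δz = 0.5 km ⇒ ΔT = -4.9°C; T = 28.1°C
  1200–2400 m, saturated: Δz = 1.2 km ⇒ ΔT = -6.12°C; T = 21.98°C
Environment:
  700–2400 m, environment: Δz = 1.7 km ⇒ ΔT = -13.09°C; T = 19.91°C
T_parcel − T_env = 21.98 − 19.91 = +2.07°C

+2.07°C (parcel warmer than environment)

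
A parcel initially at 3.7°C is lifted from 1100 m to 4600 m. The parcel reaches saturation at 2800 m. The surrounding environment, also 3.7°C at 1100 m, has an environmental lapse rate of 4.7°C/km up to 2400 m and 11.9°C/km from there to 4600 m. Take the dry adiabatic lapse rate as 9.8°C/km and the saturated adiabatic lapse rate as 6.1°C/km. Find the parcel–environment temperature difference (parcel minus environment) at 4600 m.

Parcel:
  1100 → 2800 m (dry, 9.8°C/km): ΔT = -9.8 × 1.7 = -16.66°C → T = -12.96°C
  2800 → 4600 m (saturated, 6.1°C/km): ΔT = -6.1 × 1.8 = -10.98°C → T = -23.94°C
Environment:
  1100 → 2400 m (environment, lower layer, 4.7°C/km): ΔT = -4.7 × 1.3 = -6.11°C → T = -2.41°C
  2400 → 4600 m (environment, upper layer, 11.9°C/km): ΔT = -11.9 × 2.2 = -26.18°C → T = -28.59°C
T_parcel − T_env = -23.94 − (-28.59) = +4.65°C

+4.65°C (parcel warmer than environment)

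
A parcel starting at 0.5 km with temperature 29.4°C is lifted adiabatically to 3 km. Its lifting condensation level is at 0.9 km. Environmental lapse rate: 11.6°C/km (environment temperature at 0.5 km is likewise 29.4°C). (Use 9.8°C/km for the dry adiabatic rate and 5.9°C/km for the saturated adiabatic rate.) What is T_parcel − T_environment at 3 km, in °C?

+12.69°C (parcel warmer than environment)

Parcel:
  500–900 m, dry: Δz = 0.4 km ⇒ ΔT = -3.92°C; T = 25.48°C
  900–3000 m, saturated: Δz = 2.1 km ⇒ ΔT = -12.39°C; T = 13.09°C
Environment:
  500–3000 m, environment: Δz = 2.5 km ⇒ ΔT = -29°C; T = 0.4°C
T_parcel − T_env = 13.09 − 0.4 = +12.69°C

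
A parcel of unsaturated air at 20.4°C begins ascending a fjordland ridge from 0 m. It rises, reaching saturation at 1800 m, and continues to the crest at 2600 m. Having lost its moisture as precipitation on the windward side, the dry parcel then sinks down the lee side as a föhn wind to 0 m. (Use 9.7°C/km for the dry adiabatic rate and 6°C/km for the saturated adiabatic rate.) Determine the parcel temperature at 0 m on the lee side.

0 → 1800 m (dry, 9.7°C/km): ΔT = -9.7 × 1.8 = -17.46°C → T = 2.94°C
1800 → 2600 m (saturated, 6°C/km): ΔT = -6 × 0.8 = -4.8°C → T = -1.86°C
2600 → 0 m (dry descent, 9.7°C/km): ΔT = +9.7 × 2.6 = +25.22°C → T = 23.36°C

23.36°C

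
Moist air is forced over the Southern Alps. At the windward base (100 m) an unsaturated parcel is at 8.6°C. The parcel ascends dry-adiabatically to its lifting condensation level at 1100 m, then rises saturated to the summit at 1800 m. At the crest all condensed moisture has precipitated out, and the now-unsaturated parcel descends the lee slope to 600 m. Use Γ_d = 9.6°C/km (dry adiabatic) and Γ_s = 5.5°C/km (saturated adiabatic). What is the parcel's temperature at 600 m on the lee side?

From 100 m to 1100 m (dry): cools by 9.6 × 1 = 9.6°C, giving -1°C.
From 1100 m to 1800 m (saturated): cools by 5.5 × 0.7 = 3.85°C, giving -4.85°C.
From 1800 m to 600 m (dry descent): warms by 9.6 × 1.2 = 11.52°C, giving 6.67°C.

6.67°C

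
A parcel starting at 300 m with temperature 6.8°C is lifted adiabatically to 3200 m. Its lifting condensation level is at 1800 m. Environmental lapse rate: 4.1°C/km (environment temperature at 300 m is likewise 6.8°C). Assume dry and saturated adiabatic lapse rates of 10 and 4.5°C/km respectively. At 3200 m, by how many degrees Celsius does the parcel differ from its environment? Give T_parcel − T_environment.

Parcel:
  From 300 m to 1800 m (dry): cools by 10 × 1.5 = 15°C, giving -8.2°C.
  From 1800 m to 3200 m (saturated): cools by 4.5 × 1.4 = 6.3°C, giving -14.5°C.
Environment:
  From 300 m to 3200 m (environment): cools by 4.1 × 2.9 = 11.89°C, giving -5.09°C.
T_parcel − T_env = -14.5 − (-5.09) = -9.41°C

-9.41°C (parcel cooler than environment)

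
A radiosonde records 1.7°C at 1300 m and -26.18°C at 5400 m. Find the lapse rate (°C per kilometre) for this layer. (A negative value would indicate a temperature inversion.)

Γ = −ΔT/Δz = (1.7 − (-26.18)) / (5400 − 1300) m
  = 27.88°C / 4.1 km = 6.8°C/km

6.8°C/km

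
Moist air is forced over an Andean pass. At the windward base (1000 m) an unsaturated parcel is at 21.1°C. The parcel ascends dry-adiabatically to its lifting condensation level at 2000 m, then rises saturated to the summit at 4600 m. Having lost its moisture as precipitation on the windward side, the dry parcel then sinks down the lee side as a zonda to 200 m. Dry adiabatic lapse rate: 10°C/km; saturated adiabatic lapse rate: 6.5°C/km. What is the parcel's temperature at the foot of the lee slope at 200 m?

38.2°C

From 1000 m to 2000 m (dry): cools by 10 × 1 = 10°C, giving 11.1°C.
From 2000 m to 4600 m (saturated): cools by 6.5 × 2.6 = 16.9°C, giving -5.8°C.
From 4600 m to 200 m (dry descent): warms by 10 × 4.4 = 44°C, giving 38.2°C.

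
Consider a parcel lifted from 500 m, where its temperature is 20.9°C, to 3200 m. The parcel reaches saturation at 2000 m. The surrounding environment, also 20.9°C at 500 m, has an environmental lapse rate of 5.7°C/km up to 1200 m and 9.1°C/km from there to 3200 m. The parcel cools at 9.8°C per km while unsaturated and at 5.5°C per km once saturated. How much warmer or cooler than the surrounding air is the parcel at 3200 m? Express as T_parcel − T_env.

+0.89°C (parcel warmer than environment)

Parcel:
  From 500 m to 2000 m (dry): cools by 9.8 × 1.5 = 14.7°C, giving 6.2°C.
  From 2000 m to 3200 m (saturated): cools by 5.5 × 1.2 = 6.6°C, giving -0.4°C.
Environment:
  From 500 m to 1200 m (environment, lower layer): cools by 5.7 × 0.7 = 3.99°C, giving 16.91°C.
  From 1200 m to 3200 m (environment, upper layer): cools by 9.1 × 2 = 18.2°C, giving -1.29°C.
T_parcel − T_env = -0.4 − (-1.29) = +0.89°C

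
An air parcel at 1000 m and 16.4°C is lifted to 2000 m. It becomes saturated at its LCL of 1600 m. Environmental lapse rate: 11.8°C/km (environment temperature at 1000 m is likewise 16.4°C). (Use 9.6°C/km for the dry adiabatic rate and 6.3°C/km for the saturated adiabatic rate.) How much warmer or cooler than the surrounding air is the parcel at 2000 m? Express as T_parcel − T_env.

+3.52°C (parcel warmer than environment)

Parcel:
  From 1000 m to 1600 m (dry): cools by 9.6 × 0.6 = 5.76°C, giving 10.64°C.
  From 1600 m to 2000 m (saturated): cools by 6.3 × 0.4 = 2.52°C, giving 8.12°C.
Environment:
  From 1000 m to 2000 m (environment): cools by 11.8 × 1 = 11.8°C, giving 4.6°C.
T_parcel − T_env = 8.12 − 4.6 = +3.52°C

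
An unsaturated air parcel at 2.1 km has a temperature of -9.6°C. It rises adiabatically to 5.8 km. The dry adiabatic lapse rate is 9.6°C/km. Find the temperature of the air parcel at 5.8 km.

From 2100 m to 5800 m (dry adiabatic): cools by 9.6 × 3.7 = 35.52°C, giving -45.12°C.

-45.12°C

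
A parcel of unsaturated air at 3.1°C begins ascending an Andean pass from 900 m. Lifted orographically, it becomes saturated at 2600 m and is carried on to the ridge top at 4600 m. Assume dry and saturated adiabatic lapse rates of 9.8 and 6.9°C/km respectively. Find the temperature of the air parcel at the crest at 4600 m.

-27.36°C

Dry to 2600 m: -9.8 × 1.7 km = -16.66°C, so T = -13.56°C.
Saturated to 4600 m: -6.9 × 2 km = -13.8°C, so T = -27.36°C.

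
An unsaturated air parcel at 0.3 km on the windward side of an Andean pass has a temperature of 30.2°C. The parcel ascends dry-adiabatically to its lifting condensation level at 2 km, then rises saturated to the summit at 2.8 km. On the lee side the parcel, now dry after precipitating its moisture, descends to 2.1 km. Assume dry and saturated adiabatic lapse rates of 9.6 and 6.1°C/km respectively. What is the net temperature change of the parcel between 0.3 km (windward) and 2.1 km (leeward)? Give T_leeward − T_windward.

-14.48°C

Dry to 2000 m: -9.6 × 1.7 km = -16.32°C, so T = 13.88°C.
Saturated to 2800 m: -6.1 × 0.8 km = -4.88°C, so T = 9°C.
Dry descent to 2100 m: +9.6 × 0.7 km = +6.72°C, so T = 15.72°C.
Net change vs windward start: 15.72 − 30.2 = -14.48°C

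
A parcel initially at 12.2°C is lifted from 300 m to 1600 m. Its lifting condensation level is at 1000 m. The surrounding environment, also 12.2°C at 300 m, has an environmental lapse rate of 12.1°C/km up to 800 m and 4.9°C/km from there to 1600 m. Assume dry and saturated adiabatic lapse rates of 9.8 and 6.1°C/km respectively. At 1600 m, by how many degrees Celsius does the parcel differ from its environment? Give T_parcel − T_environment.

Parcel:
  300 → 1000 m (dry, 9.8°C/km): ΔT = -9.8 × 0.7 = -6.86°C → T = 5.34°C
  1000 → 1600 m (saturated, 6.1°C/km): ΔT = -6.1 × 0.6 = -3.66°C → T = 1.68°C
Environment:
  300 → 800 m (environment, lower layer, 12.1°C/km): ΔT = -12.1 × 0.5 = -6.05°C → T = 6.15°C
  800 → 1600 m (environment, upper layer, 4.9°C/km): ΔT = -4.9 × 0.8 = -3.92°C → T = 2.23°C
T_parcel − T_env = 1.68 − 2.23 = -0.55°C

-0.55°C (parcel cooler than environment)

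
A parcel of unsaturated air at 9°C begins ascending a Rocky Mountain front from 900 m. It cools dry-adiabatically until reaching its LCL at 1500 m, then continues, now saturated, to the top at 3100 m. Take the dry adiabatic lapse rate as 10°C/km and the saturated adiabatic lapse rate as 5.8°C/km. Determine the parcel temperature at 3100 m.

Dry to 1500 m: -10 × 0.6 km = -6°C, so T = 3°C.
Saturated to 3100 m: -5.8 × 1.6 km = -9.28°C, so T = -6.28°C.

-6.28°C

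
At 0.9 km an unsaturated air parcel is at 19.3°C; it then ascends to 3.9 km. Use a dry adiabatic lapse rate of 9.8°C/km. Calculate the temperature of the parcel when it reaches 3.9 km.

-10.1°C

Dry adiabatic to 3900 m: -9.8 × 3 km = -29.4°C, so T = -10.1°C.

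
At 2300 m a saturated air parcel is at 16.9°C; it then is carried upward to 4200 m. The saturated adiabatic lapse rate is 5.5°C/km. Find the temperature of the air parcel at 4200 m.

6.45°C

2300–4200 m, saturated adiabatic: Δz = 1.9 km ⇒ ΔT = -10.45°C; T = 6.45°C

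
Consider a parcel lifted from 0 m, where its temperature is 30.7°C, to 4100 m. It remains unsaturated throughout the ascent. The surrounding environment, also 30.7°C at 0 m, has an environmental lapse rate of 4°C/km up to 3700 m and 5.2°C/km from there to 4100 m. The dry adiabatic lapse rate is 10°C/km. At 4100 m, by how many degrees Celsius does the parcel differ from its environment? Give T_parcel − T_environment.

-24.12°C (parcel cooler than environment)

Parcel:
  Dry to 4100 m: -10 × 4.1 km = -41°C, so T = -10.3°C.
Environment:
  Environment, lower layer to 3700 m: -4 × 3.7 km = -14.8°C, so T = 15.9°C.
  Environment, upper layer to 4100 m: -5.2 × 0.4 km = -2.08°C, so T = 13.82°C.
T_parcel − T_env = -10.3 − 13.82 = -24.12°C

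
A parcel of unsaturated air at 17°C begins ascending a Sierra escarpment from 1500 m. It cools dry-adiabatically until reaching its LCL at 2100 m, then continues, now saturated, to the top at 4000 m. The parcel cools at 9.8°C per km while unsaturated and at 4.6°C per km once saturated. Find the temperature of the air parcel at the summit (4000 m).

1500–2100 m, dry: Δz = 0.6 km ⇒ ΔT = -5.88°C; T = 11.12°C
2100–4000 m, saturated: Δz = 1.9 km ⇒ ΔT = -8.74°C; T = 2.38°C

2.38°C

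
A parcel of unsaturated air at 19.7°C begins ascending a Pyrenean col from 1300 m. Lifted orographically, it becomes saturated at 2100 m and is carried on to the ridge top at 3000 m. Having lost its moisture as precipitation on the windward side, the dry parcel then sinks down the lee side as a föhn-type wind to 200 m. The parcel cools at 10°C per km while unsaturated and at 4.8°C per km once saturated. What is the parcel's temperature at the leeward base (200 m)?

35.38°C

1300 → 2100 m (dry, 10°C/km): ΔT = -10 × 0.8 = -8°C → T = 11.7°C
2100 → 3000 m (saturated, 4.8°C/km): ΔT = -4.8 × 0.9 = -4.32°C → T = 7.38°C
3000 → 200 m (dry descent, 10°C/km): ΔT = +10 × 2.8 = +28°C → T = 35.38°C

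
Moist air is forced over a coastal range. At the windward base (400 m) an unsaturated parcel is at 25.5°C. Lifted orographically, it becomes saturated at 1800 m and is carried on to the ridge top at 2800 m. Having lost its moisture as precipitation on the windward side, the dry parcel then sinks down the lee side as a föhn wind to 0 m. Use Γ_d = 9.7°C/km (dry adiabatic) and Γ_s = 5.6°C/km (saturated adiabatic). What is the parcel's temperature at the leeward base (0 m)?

400 → 1800 m (dry, 9.7°C/km): ΔT = -9.7 × 1.4 = -13.58°C → T = 11.92°C
1800 → 2800 m (saturated, 5.6°C/km): ΔT = -5.6 × 1 = -5.6°C → T = 6.32°C
2800 → 0 m (dry descent, 9.7°C/km): ΔT = +9.7 × 2.8 = +27.16°C → T = 33.48°C

33.48°C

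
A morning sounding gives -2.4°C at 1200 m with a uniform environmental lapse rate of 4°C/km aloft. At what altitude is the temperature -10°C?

Height above start = (-2.4 − (-10)) / 4 = 1.9 km
Altitude = 1200 m + 1900 m = 3100 m

3100 m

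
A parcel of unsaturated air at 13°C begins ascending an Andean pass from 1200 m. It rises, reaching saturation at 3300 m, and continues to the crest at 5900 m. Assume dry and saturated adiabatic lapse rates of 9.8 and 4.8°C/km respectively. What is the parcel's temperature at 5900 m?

Dry to 3300 m: -9.8 × 2.1 km = -20.58°C, so T = -7.58°C.
Saturated to 5900 m: -4.8 × 2.6 km = -12.48°C, so T = -20.06°C.

-20.06°C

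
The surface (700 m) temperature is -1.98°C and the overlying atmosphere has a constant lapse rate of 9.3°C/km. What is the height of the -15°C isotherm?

2100 m

Height above start = (-1.98 − (-15)) / 9.3 = 1.4 km
Altitude = 700 m + 1400 m = 2100 m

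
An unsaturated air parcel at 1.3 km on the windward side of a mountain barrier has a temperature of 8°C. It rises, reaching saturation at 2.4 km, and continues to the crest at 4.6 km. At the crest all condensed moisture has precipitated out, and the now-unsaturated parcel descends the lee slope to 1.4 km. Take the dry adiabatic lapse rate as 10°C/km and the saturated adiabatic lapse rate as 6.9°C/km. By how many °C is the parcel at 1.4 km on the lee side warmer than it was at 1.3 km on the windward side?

1300 → 2400 m (dry, 10°C/km): ΔT = -10 × 1.1 = -11°C → T = -3°C
2400 → 4600 m (saturated, 6.9°C/km): ΔT = -6.9 × 2.2 = -15.18°C → T = -18.18°C
4600 → 1400 m (dry descent, 10°C/km): ΔT = +10 × 3.2 = +32°C → T = 13.82°C
Net change vs windward start: 13.82 − 8 = +5.82°C

+5.82°C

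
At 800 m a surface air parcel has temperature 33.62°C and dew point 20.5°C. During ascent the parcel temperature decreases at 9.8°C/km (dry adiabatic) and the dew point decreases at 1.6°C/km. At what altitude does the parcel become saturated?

2400 m

T and T_d converge at 9.8 − 1.6 = 8.2°C per km
Height above start = (33.62 − 20.5) / 8.2 = 1.6 km
LCL altitude = 800 m + 1600 m = 2400 m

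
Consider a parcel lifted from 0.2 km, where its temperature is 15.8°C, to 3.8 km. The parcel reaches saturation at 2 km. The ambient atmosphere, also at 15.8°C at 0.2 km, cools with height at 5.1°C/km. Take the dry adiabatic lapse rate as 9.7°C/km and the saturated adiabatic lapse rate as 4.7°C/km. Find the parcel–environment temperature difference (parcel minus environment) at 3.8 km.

-7.56°C (parcel cooler than environment)

Parcel:
  200–2000 m, dry: Δz = 1.8 km ⇒ ΔT = -17.46°C; T = -1.66°C
  2000–3800 m, saturated: Δz = 1.8 km ⇒ ΔT = -8.46°C; T = -10.12°C
Environment:
  200–3800 m, environment: Δz = 3.6 km ⇒ ΔT = -18.36°C; T = -2.56°C
T_parcel − T_env = -10.12 − (-2.56) = -7.56°C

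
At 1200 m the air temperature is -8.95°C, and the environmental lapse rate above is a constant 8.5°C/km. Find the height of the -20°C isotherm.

2500 m

Height above start = (-8.95 − (-20)) / 8.5 = 1.3 km
Altitude = 1200 m + 1300 m = 2500 m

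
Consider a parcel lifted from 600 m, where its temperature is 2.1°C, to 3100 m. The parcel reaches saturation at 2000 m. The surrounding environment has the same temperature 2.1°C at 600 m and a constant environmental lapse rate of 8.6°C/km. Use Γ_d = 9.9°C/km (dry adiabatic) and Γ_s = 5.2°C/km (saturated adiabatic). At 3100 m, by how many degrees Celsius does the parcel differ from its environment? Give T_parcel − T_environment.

+1.92°C (parcel warmer than environment)

Parcel:
  Dry to 2000 m: -9.9 × 1.4 km = -13.86°C, so T = -11.76°C.
  Saturated to 3100 m: -5.2 × 1.1 km = -5.72°C, so T = -17.48°C.
Environment:
  Environment to 3100 m: -8.6 × 2.5 km = -21.5°C, so T = -19.4°C.
T_parcel − T_env = -17.48 − (-19.4) = +1.92°C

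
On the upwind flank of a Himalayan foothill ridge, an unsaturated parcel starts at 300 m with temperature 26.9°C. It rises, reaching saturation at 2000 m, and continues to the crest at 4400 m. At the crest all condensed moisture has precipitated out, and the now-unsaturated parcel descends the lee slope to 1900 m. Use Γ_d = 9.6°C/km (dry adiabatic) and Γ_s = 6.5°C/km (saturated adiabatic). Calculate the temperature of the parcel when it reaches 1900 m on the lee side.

18.98°C

From 300 m to 2000 m (dry): cools by 9.6 × 1.7 = 16.32°C, giving 10.58°C.
From 2000 m to 4400 m (saturated): cools by 6.5 × 2.4 = 15.6°C, giving -5.02°C.
From 4400 m to 1900 m (dry descent): warms by 9.6 × 2.5 = 24°C, giving 18.98°C.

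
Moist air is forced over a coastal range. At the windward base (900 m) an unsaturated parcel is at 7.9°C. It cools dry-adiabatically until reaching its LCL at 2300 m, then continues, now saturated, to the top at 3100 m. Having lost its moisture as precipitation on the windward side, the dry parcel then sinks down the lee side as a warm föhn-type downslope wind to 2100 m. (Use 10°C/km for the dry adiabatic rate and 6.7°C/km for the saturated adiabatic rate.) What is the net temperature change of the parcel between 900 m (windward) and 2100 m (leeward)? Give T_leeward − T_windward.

Dry to 2300 m: -10 × 1.4 km = -14°C, so T = -6.1°C.
Saturated to 3100 m: -6.7 × 0.8 km = -5.36°C, so T = -11.46°C.
Dry descent to 2100 m: +10 × 1 km = +10°C, so T = -1.46°C.
Net change vs windward start: -1.46 − 7.9 = -9.36°C

-9.36°C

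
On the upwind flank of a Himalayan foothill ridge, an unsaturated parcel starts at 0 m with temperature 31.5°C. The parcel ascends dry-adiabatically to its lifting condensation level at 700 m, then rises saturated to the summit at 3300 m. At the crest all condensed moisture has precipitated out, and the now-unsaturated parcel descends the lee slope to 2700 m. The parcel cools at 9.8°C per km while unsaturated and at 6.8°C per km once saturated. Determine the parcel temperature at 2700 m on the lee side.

12.84°C

0 → 700 m (dry, 9.8°C/km): ΔT = -9.8 × 0.7 = -6.86°C → T = 24.64°C
700 → 3300 m (saturated, 6.8°C/km): ΔT = -6.8 × 2.6 = -17.68°C → T = 6.96°C
3300 → 2700 m (dry descent, 9.8°C/km): ΔT = +9.8 × 0.6 = +5.88°C → T = 12.84°C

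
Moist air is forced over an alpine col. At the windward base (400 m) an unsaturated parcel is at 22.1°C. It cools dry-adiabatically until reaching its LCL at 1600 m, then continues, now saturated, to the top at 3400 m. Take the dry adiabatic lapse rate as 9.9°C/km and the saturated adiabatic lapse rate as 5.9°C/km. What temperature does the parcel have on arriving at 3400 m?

-0.4°C

400 → 1600 m (dry, 9.9°C/km): ΔT = -9.9 × 1.2 = -11.88°C → T = 10.22°C
1600 → 3400 m (saturated, 5.9°C/km): ΔT = -5.9 × 1.8 = -10.62°C → T = -0.4°C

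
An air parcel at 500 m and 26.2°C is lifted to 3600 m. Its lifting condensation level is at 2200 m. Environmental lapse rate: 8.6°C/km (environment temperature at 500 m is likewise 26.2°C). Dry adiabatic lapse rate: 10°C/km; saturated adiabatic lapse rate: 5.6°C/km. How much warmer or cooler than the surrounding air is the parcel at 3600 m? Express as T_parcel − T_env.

Parcel:
  Dry to 2200 m: -10 × 1.7 km = -17°C, so T = 9.2°C.
  Saturated to 3600 m: -5.6 × 1.4 km = -7.84°C, so T = 1.36°C.
Environment:
  Environment to 3600 m: -8.6 × 3.1 km = -26.66°C, so T = -0.46°C.
T_parcel − T_env = 1.36 − (-0.46) = +1.82°C

+1.82°C (parcel warmer than environment)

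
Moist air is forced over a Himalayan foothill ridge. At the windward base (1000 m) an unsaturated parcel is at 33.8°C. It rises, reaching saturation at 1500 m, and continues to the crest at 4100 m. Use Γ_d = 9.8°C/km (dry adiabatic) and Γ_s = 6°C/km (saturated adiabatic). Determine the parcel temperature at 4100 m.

13.3°C

Dry to 1500 m: -9.8 × 0.5 km = -4.9°C, so T = 28.9°C.
Saturated to 4100 m: -6 × 2.6 km = -15.6°C, so T = 13.3°C.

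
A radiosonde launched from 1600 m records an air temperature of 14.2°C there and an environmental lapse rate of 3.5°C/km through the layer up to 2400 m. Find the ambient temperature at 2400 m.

From 1600 m to 2400 m (environmental): cools by 3.5 × 0.8 = 2.8°C, giving 11.4°C.

11.4°C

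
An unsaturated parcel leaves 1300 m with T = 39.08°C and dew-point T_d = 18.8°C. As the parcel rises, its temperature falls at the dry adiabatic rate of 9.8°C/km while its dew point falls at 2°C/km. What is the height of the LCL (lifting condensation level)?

T and T_d converge at 9.8 − 2 = 7.8°C per km
Height above start = (39.08 − 18.8) / 7.8 = 2.6 km
LCL altitude = 1300 m + 2600 m = 3900 m

3900 m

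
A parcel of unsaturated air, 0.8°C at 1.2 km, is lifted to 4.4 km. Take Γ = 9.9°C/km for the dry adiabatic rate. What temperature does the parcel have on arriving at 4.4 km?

From 1200 m to 4400 m (dry adiabatic): cools by 9.9 × 3.2 = 31.68°C, giving -30.88°C.

-30.88°C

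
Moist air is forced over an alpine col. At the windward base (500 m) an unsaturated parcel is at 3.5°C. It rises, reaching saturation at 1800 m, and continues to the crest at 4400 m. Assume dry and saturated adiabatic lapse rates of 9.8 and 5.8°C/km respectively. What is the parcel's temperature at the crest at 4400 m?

-24.32°C

500 → 1800 m (dry, 9.8°C/km): ΔT = -9.8 × 1.3 = -12.74°C → T = -9.24°C
1800 → 4400 m (saturated, 5.8°C/km): ΔT = -5.8 × 2.6 = -15.08°C → T = -24.32°C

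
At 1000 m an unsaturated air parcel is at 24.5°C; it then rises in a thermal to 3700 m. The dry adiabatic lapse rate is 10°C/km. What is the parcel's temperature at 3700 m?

-2.5°C

From 1000 m to 3700 m (dry adiabatic): cools by 10 × 2.7 = 27°C, giving -2.5°C.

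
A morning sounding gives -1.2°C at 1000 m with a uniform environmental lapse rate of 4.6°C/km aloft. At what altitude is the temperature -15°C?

Height above start = (-1.2 − (-15)) / 4.6 = 3 km
Altitude = 1000 m + 3000 m = 4000 m

4000 m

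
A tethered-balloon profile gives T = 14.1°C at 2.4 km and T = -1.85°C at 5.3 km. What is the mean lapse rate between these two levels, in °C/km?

5.5°C/km

Γ = −ΔT/Δz = (14.1 − (-1.85)) / (5300 − 2400) m
  = 15.95°C / 2.9 km = 5.5°C/km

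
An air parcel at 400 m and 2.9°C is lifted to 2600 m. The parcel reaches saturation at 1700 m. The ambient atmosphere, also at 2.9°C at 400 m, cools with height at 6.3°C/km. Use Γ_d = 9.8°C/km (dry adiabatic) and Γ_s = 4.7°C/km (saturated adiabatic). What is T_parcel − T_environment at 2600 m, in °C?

-3.11°C (parcel cooler than environment)

Parcel:
  400 → 1700 m (dry, 9.8°C/km): ΔT = -9.8 × 1.3 = -12.74°C → T = -9.84°C
  1700 → 2600 m (saturated, 4.7°C/km): ΔT = -4.7 × 0.9 = -4.23°C → T = -14.07°C
Environment:
  400 → 2600 m (environment, 6.3°C/km): ΔT = -6.3 × 2.2 = -13.86°C → T = -10.96°C
T_parcel − T_env = -14.07 − (-10.96) = -3.11°C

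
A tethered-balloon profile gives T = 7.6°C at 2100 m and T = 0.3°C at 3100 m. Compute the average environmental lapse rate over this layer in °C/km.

7.3°C/km

Γ = −ΔT/Δz = (7.6 − 0.3) / (3100 − 2100) m
  = 7.3°C / 1 km = 7.3°C/km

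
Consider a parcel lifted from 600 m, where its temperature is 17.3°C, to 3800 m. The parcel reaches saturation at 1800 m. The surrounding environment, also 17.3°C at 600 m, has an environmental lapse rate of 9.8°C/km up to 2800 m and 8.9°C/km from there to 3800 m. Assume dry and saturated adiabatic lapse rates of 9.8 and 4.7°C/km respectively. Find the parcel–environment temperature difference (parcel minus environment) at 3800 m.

+9.3°C (parcel warmer than environment)

Parcel:
  From 600 m to 1800 m (dry): cools by 9.8 × 1.2 = 11.76°C, giving 5.54°C.
  From 1800 m to 3800 m (saturated): cools by 4.7 × 2 = 9.4°C, giving -3.86°C.
Environment:
  From 600 m to 2800 m (environment, lower layer): cools by 9.8 × 2.2 = 21.56°C, giving -4.26°C.
  From 2800 m to 3800 m (environment, upper layer): cools by 8.9 × 1 = 8.9°C, giving -13.16°C.
T_parcel − T_env = -3.86 − (-13.16) = +9.3°C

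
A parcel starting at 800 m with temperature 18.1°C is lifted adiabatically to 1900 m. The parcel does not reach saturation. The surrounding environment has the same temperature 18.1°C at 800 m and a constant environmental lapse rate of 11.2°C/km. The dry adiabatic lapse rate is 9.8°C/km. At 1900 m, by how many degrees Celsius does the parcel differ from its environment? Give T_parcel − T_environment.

Parcel:
  From 800 m to 1900 m (dry): cools by 9.8 × 1.1 = 10.78°C, giving 7.32°C.
Environment:
  From 800 m to 1900 m (environment): cools by 11.2 × 1.1 = 12.32°C, giving 5.78°C.
T_parcel − T_env = 7.32 − 5.78 = +1.54°C

+1.54°C (parcel warmer than environment)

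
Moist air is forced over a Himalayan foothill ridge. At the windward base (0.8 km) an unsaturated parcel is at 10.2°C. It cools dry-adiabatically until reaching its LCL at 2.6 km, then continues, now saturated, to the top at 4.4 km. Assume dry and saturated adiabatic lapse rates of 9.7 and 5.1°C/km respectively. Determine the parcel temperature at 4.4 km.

-16.44°C

800 → 2600 m (dry, 9.7°C/km): ΔT = -9.7 × 1.8 = -17.46°C → T = -7.26°C
2600 → 4400 m (saturated, 5.1°C/km): ΔT = -5.1 × 1.8 = -9.18°C → T = -16.44°C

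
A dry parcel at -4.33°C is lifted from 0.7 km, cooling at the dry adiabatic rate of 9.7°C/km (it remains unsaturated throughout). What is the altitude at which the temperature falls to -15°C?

Height above start = (-4.33 − (-15)) / 9.7 = 1.1 km
Altitude = 700 m + 1100 m = 1800 m

1.8 km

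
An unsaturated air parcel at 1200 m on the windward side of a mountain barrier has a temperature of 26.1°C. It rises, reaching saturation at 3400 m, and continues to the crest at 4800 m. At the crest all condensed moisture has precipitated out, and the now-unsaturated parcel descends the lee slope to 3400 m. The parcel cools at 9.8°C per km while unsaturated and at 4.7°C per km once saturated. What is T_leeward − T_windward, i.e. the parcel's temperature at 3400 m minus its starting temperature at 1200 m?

-14.42°C

From 1200 m to 3400 m (dry): cools by 9.8 × 2.2 = 21.56°C, giving 4.54°C.
From 3400 m to 4800 m (saturated): cools by 4.7 × 1.4 = 6.58°C, giving -2.04°C.
From 4800 m to 3400 m (dry descent): warms by 9.8 × 1.4 = 13.72°C, giving 11.68°C.
Net change vs windward start: 11.68 − 26.1 = -14.42°C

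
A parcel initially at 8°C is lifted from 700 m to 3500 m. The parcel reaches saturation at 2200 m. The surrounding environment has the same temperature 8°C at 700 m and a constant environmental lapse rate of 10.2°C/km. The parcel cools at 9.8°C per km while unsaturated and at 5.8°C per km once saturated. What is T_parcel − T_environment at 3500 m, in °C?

+6.32°C (parcel warmer than environment)

Parcel:
  700–2200 m, dry: Δz = 1.5 km ⇒ ΔT = -14.7°C; T = -6.7°C
  2200–3500 m, saturated: Δz = 1.3 km ⇒ ΔT = -7.54°C; T = -14.24°C
Environment:
  700–3500 m, environment: Δz = 2.8 km ⇒ ΔT = -28.56°C; T = -20.56°C
T_parcel − T_env = -14.24 − (-20.56) = +6.32°C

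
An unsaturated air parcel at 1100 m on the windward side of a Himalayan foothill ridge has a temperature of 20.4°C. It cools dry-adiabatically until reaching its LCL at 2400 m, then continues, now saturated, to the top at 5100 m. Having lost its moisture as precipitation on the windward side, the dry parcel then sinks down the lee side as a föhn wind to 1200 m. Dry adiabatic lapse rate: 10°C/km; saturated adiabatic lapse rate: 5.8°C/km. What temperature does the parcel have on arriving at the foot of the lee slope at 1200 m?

30.74°C

From 1100 m to 2400 m (dry): cools by 10 × 1.3 = 13°C, giving 7.4°C.
From 2400 m to 5100 m (saturated): cools by 5.8 × 2.7 = 15.66°C, giving -8.26°C.
From 5100 m to 1200 m (dry descent): warms by 10 × 3.9 = 39°C, giving 30.74°C.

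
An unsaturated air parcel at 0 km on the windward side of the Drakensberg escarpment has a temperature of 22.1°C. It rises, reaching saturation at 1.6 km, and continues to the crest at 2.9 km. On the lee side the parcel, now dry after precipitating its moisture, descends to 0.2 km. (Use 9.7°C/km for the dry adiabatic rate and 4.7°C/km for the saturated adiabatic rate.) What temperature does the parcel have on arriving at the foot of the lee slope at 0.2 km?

0 → 1600 m (dry, 9.7°C/km): ΔT = -9.7 × 1.6 = -15.52°C → T = 6.58°C
1600 → 2900 m (saturated, 4.7°C/km): ΔT = -4.7 × 1.3 = -6.11°C → T = 0.47°C
2900 → 200 m (dry descent, 9.7°C/km): ΔT = +9.7 × 2.7 = +26.19°C → T = 26.66°C

26.66°C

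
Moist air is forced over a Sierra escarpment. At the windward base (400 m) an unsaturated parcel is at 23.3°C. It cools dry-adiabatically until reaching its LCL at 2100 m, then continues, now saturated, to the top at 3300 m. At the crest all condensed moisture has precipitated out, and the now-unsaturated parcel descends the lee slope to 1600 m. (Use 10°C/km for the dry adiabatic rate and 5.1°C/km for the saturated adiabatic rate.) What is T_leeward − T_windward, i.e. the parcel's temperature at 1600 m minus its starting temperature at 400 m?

From 400 m to 2100 m (dry): cools by 10 × 1.7 = 17°C, giving 6.3°C.
From 2100 m to 3300 m (saturated): cools by 5.1 × 1.2 = 6.12°C, giving 0.18°C.
From 3300 m to 1600 m (dry descent): warms by 10 × 1.7 = 17°C, giving 17.18°C.
Net change vs windward start: 17.18 − 23.3 = -6.12°C

-6.12°C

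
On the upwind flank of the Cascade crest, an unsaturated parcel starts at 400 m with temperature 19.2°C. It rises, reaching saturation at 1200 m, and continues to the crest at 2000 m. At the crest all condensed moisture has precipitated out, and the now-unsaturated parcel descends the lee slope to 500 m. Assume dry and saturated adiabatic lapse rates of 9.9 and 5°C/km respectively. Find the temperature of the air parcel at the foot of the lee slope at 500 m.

From 400 m to 1200 m (dry): cools by 9.9 × 0.8 = 7.92°C, giving 11.28°C.
From 1200 m to 2000 m (saturated): cools by 5 × 0.8 = 4°C, giving 7.28°C.
From 2000 m to 500 m (dry descent): warms by 9.9 × 1.5 = 14.85°C, giving 22.13°C.

22.13°C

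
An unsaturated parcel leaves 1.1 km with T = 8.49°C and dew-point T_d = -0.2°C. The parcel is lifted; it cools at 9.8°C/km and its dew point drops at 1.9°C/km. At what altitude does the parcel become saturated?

2.2 km

T and T_d converge at 9.8 − 1.9 = 7.9°C per km
Height above start = (8.49 − (-0.2)) / 7.9 = 1.1 km
LCL altitude = 1100 m + 1100 m = 2200 m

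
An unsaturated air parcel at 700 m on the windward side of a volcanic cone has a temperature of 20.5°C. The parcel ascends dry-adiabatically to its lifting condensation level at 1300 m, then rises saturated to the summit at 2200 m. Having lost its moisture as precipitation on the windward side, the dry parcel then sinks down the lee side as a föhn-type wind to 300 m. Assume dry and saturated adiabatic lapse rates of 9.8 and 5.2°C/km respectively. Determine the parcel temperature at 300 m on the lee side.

Dry to 1300 m: -9.8 × 0.6 km = -5.88°C, so T = 14.62°C.
Saturated to 2200 m: -5.2 × 0.9 km = -4.68°C, so T = 9.94°C.
Dry descent to 300 m: +9.8 × 1.9 km = +18.62°C, so T = 28.56°C.

28.56°C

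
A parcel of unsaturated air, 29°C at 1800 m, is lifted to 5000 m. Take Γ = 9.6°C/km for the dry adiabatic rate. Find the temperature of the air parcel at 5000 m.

1800–5000 m, dry adiabatic: Δz = 3.2 km ⇒ ΔT = -30.72°C; T = -1.72°C

-1.72°C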